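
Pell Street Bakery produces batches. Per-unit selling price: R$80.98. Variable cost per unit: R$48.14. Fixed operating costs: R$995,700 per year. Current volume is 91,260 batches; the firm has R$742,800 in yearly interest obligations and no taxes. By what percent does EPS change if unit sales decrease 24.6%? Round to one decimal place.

Total contribution margin = 91,260 × R$32.84 = R$2,996,978.40.
Subtracting fixed costs: EBIT = R$2,996,978.40 − R$995,700 = R$2,001,278.40.
After interest of R$742,800.00, pre-tax earnings = R$1,258,478.40.
Degree of combined leverage = contribution ÷ (EBIT − I) = R$2,996,978.40 ÷ R$1,258,478.40 = 2.3814.
%ΔEPS = DCL × %ΔSales = 2.3814 × -24.6% = -58.6%.

-58.6%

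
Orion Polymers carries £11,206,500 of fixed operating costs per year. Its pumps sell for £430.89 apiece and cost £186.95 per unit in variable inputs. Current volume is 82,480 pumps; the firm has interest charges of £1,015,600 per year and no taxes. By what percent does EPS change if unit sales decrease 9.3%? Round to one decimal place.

Total contribution margin = 82,480 × £243.94 = £20,120,171.20.
Subtracting fixed costs: EBIT = £20,120,171.20 − £11,206,500 = £8,913,671.20.
After interest of £1,015,600.00, pre-tax earnings = £7,898,071.20.
DCL = total CM / (EBIT − I) = £20,120,171.20 / £7,898,071.20 = 2.5475.
%ΔEPS = DCL × %ΔSales = 2.5475 × -9.3% = -23.7%.

-23.7%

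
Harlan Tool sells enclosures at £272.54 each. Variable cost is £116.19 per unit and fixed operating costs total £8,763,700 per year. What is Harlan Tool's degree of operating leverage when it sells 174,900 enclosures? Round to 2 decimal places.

1.47

Contribution at this volume is 174,900 × £156.35 = £27,345,615.00.
Subtracting fixed costs: EBIT = £27,345,615.00 − £8,763,700 = £18,581,915.00.
Degree of operating leverage = £27,345,615.00 / £18,581,915.00 = 1.4716.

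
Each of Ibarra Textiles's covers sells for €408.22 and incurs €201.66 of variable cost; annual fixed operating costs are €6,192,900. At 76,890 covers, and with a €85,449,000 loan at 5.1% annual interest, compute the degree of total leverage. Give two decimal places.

2.98

Contribution at this volume is 76,890 × €206.56 = €15,882,398.40.
EBIT = €15,882,398.40 − €6,192,900 = €9,689,498.40. Interest = €4,357,899.00.
DOL = €15,882,398.40 ÷ €9,689,498.40 = 1.6391; DFL = €9,689,498.40 ÷ €5,331,599.40 = 1.8174.
DCL = DOL × DFL = 1.6391 × 1.8174 = 2.9789.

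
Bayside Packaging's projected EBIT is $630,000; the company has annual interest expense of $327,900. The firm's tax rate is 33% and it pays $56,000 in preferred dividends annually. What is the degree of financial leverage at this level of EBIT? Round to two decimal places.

2.88

Annual interest charges come to $327,900.00.
Preferred dividends grossed up pre-tax: $56,000 / (1 − 0.33) = $83,582.09.
DFL = EBIT ÷ [EBIT − I − D_p/(1−t)] = $630,000 ÷ [$630,000 − $327,900.00 − $83,582.09] = $630,000 ÷ $218,517.91 = 2.8831.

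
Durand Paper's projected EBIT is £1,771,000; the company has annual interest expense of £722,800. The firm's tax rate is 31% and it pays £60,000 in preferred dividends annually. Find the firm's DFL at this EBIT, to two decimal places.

Annual interest charges come to £722,800.00.
Pre-tax preferred-dividend burden = £60,000 ÷ (1 − 0.31) = £86,956.52.
DFL = EBIT ÷ [EBIT − I − D_p/(1−t)] = £1,771,000 ÷ [£1,771,000 − £722,800.00 − £86,956.52] = £1,771,000 ÷ £961,243.48 = 1.8424.

1.84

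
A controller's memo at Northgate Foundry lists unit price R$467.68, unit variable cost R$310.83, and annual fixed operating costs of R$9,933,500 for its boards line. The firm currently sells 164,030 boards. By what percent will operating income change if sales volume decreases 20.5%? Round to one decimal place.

Contribution at this volume is 164,030 × R$156.85 = R$25,728,105.50.
EBIT = R$25,728,105.50 − R$9,933,500 = R$15,794,605.50.
Degree of operating leverage = R$25,728,105.50 / R$15,794,605.50 = 1.6289.
Operating income changes by 1.6289 × -20.5% = -33.4%.

-33.4%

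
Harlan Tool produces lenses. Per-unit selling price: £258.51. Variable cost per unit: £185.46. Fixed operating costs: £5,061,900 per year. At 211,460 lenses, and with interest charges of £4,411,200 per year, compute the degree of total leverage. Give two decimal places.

At 211,460 units, contribution = 211,460 × £73.05 = £15,447,153.00.
EBIT = £15,447,153.00 − £5,061,900 = £10,385,253.00. Interest = £4,411,200.00.
DOL = £15,447,153.00 ÷ £10,385,253.00 = 1.4874; DFL = £10,385,253.00 ÷ £5,974,053.00 = 1.7384.
Combined leverage = 1.4874 × 1.7384 = 2.5857.

2.59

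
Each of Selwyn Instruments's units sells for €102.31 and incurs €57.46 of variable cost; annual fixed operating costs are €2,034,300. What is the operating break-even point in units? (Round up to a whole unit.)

45,358 units

Unit CM = price − variable cost = €102.31 − €57.46 = €44.85.
Break-even volume = fixed costs ÷ CM per unit = €2,034,300 ÷ €44.85 = 45,357.86, so 45,358 units.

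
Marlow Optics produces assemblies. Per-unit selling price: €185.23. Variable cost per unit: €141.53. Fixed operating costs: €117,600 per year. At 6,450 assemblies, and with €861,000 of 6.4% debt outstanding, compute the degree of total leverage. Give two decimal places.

Contribution at this volume is 6,450 × €43.70 = €281,865.00.
Subtracting fixed costs: EBIT = €281,865.00 − €117,600 = €164,265.00. Interest = €55,104.00, so EBIT − I = €109,161.00.
Degree of total leverage = total CM / (EBIT − interest) = €281,865.00 / €109,161.00 = 2.5821.

2.58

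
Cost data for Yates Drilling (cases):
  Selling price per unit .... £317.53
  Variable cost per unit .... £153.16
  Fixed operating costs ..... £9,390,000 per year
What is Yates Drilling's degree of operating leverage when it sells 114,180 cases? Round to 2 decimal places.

Total contribution margin = 114,180 × £164.37 = £18,767,766.60.
Subtracting fixed costs: EBIT = £18,767,766.60 − £9,390,000 = £9,377,766.60.
Degree of operating leverage = £18,767,766.60 / £9,377,766.60 = 2.0013.

2.00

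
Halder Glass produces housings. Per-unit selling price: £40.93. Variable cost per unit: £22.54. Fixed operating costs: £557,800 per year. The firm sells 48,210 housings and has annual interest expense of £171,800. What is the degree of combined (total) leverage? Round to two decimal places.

Contribution at this volume is 48,210 × £18.39 = £886,581.90.
EBIT = £886,581.90 − £557,800 = £328,781.90. Interest = £171,800.00, so EBIT − I = £156,981.90.
DCL = contribution ÷ (EBIT − I) = £886,581.90 ÷ £156,981.90 = 5.6477.

5.65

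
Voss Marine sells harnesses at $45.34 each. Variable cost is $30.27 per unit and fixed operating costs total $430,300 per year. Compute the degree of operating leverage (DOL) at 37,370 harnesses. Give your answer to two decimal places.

4.24

Total contribution margin = 37,370 × $15.07 = $563,165.90.
EBIT = $563,165.90 − $430,300 = $132,865.90.
DOL = contribution ÷ EBIT = $563,165.90 ÷ $132,865.90 = 4.2386.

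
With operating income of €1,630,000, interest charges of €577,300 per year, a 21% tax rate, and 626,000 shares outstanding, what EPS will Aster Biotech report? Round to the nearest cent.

€1.33

Interest = €577,300.00, so EBT = €1,630,000 − €577,300.00 = €1,052,700.00.
After tax at 21%: net income = €1,052,700.00 × 0.79 = €831,633.00.
EPS = €831,633.00 ÷ 626,000 = €1.33.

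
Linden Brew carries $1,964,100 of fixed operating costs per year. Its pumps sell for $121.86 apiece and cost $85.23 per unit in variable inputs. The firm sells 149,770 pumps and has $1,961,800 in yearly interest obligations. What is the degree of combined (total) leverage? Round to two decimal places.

3.52

At 149,770 units, contribution = 149,770 × $36.63 = $5,486,075.10.
Operating income = contribution − fixed costs = $5,486,075.10 − $1,964,100 = $3,521,975.10. Interest = $1,961,800.00, so EBIT − I = $1,560,175.10.
Degree of total leverage = total CM / (EBIT − interest) = $5,486,075.10 / $1,560,175.10 = 3.5163.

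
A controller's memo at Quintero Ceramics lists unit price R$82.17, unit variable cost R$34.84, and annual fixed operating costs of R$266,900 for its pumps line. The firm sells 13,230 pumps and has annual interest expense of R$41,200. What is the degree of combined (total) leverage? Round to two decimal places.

Contribution at this volume is 13,230 × R$47.33 = R$626,175.90.
EBIT = R$626,175.90 − R$266,900 = R$359,275.90. Interest = R$41,200.00.
DOL = R$626,175.90 ÷ R$359,275.90 = 1.7429; DFL = R$359,275.90 ÷ R$318,075.90 = 1.1295.
Combined leverage = 1.7429 × 1.1295 = 1.9686.

1.97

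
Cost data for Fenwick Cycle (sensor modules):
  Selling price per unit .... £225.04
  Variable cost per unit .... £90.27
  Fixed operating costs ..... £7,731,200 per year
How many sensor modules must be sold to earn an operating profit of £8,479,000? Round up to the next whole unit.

Each unit contributes £225.04 − £90.27 = £134.77.
Need Q such that Q × £134.77 − £7,731,200 = £8,479,000, i.e. Q = £16,210,200 / £134.77 = 120,280.48 → 120,281.

120,281 sensor modules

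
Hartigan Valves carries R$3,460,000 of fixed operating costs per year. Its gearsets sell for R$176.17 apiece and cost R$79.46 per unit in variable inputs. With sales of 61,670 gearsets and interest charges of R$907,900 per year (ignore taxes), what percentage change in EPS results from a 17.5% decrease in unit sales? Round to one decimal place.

-65.4%

Total contribution margin = 61,670 × R$96.71 = R$5,964,105.70.
EBIT = R$5,964,105.70 − R$3,460,000 = R$2,504,105.70.
Interest = R$907,900.00, so EBIT − I = R$1,596,205.70.
Degree of combined leverage = contribution ÷ (EBIT − I) = R$5,964,105.70 ÷ R$1,596,205.70 = 3.7364.
%ΔEPS = DCL × %ΔSales = 3.7364 × -17.5% = -65.4%.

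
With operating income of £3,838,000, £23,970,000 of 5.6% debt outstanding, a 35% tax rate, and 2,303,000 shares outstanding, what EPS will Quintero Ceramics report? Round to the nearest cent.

£0.70

Interest = £1,342,320.00, so EBT = £3,838,000 − £1,342,320.00 = £2,495,680.00.
After tax at 35%: net income = £2,495,680.00 × 0.65 = £1,622,192.00.
EPS = £1,622,192.00 ÷ 2,303,000 = £0.70.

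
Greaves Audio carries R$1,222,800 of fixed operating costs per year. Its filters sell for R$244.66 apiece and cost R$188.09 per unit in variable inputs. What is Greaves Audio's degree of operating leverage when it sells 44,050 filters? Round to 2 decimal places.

1.96

At 44,050 units, contribution = 44,050 × R$56.57 = R$2,491,908.50.
Subtracting fixed costs: EBIT = R$2,491,908.50 − R$1,222,800 = R$1,269,108.50.
DOL = contribution ÷ EBIT = R$2,491,908.50 ÷ R$1,269,108.50 = 1.9635.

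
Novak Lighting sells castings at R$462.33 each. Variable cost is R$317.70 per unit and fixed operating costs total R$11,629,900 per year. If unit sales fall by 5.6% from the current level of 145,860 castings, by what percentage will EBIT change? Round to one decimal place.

-12.5%

At 145,860 units, contribution = 145,860 × R$144.63 = R$21,095,731.80.
EBIT = R$21,095,731.80 − R$11,629,900 = R$9,465,831.80.
Degree of operating leverage = R$21,095,731.80 / R$9,465,831.80 = 2.2286.
Operating income changes by 2.2286 × -5.6% = -12.5%.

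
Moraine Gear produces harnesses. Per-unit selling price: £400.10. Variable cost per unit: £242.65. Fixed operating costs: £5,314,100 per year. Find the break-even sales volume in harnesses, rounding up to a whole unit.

Each unit contributes £400.10 − £242.65 = £157.45.
Units to break even: £5,314,100 ÷ £157.45 = 33,751.03, rounded up to 33,752.

33,752 harnesses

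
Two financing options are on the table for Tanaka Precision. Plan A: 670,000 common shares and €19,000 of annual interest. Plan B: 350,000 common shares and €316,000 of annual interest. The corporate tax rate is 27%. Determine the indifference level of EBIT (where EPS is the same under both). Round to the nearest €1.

At indifference, (EBIT − 19,000)(1 − t)/670,000 = (EBIT − 316,000)(1 − t)/350,000.
The (1 − t) factor cancels: (EBIT − 19,000) × 350,000 = (EBIT − 316,000) × 670,000.
Solving, EBIT = (316,000·670,000 − 19,000·350,000) / (670,000 − 350,000) = 205,070,000,000 / 320,000 = 640,843.75.

€640,844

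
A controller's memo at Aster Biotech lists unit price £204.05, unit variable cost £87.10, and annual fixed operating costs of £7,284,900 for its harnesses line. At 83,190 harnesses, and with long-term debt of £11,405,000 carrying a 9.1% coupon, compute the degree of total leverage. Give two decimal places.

6.92

At 83,190 units, contribution = 83,190 × £116.95 = £9,729,070.50.
Operating income = contribution − fixed costs = £9,729,070.50 − £7,284,900 = £2,444,170.50. Interest = £1,037,855.00, so EBIT − I = £1,406,315.50.
DCL = contribution ÷ (EBIT − I) = £9,729,070.50 ÷ £1,406,315.50 = 6.9181.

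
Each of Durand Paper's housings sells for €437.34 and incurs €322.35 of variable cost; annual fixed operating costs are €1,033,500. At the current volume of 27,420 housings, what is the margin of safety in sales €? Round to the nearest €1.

Contribution margin per unit = €437.34 − €322.35 = €114.99. Break-even units = €1,033,500 ÷ €114.99 = 8,987.74; break-even revenue = 8,987.74 × €437.34 = €3,930,697.36.
Actual sales revenue = 27,420 × €437.34 = €11,991,862.80.
Margin of safety = €11,991,862.80 − €3,930,697.36 = €8,061,165.

€8,061,165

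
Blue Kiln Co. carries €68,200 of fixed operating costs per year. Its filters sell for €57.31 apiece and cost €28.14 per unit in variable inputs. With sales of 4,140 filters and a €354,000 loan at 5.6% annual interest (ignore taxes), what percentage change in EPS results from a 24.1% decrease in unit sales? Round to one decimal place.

-88.9%

At 4,140 units, contribution = 4,140 × €29.17 = €120,763.80.
EBIT = €120,763.80 − €68,200 = €52,563.80.
Interest = €19,824.00, so EBIT − I = €32,739.80.
Degree of combined leverage = contribution ÷ (EBIT − I) = €120,763.80 ÷ €32,739.80 = 3.6886.
EPS therefore changes by 3.6886 × (-24.1%) = -88.9%.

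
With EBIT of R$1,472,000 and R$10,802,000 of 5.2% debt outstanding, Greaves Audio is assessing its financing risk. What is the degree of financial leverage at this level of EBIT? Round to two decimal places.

Interest = R$561,704.00.
DFL = EBIT ÷ (EBIT − I) = R$1,472,000 ÷ (R$1,472,000 − R$561,704.00) = R$1,472,000 ÷ R$910,296.00 = 1.6171.

1.62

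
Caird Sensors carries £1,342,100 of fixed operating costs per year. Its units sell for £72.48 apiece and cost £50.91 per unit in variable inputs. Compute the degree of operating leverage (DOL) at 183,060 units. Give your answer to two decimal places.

Total contribution margin = 183,060 × £21.57 = £3,948,604.20.
Subtracting fixed costs: EBIT = £3,948,604.20 − £1,342,100 = £2,606,504.20.
Degree of operating leverage = £3,948,604.20 / £2,606,504.20 = 1.5149.

1.51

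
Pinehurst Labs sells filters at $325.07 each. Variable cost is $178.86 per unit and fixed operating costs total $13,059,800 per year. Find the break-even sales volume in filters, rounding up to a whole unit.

89,323 filters

Each unit contributes $325.07 − $178.86 = $146.21.
Break-even Q = $13,059,800 / $146.21 = 89,322.21 → 89,323 filters.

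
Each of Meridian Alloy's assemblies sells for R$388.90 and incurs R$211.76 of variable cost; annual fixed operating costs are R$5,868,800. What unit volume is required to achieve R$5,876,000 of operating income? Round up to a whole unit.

66,303 assemblies

Contribution margin per unit = R$388.90 − R$211.76 = R$177.14.
Need Q such that Q × R$177.14 − R$5,868,800 = R$5,876,000, i.e. Q = R$11,744,800 / R$177.14 = 66,302.36 → 66,303.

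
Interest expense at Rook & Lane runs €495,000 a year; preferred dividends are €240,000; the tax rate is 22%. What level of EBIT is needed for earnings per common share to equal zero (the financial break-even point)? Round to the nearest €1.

€802,692

Preferred dividends are paid after tax, so their pre-tax equivalent is €240,000 ÷ (1 − 0.22) = €307,692.31.
Financial break-even EBIT = interest + D_p ÷ (1 − t) = €495,000 + €307,692.31 = €802,692.31.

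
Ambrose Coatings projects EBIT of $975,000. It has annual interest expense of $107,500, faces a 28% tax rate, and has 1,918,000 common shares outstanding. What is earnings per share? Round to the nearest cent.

Pre-tax income = $975,000 − $107,500.00 = $867,500.00.
Net income = $867,500.00 × (1 − 0.28) = $624,600.00.
EPS = $624,600.00 ÷ 1,918,000 = $0.33.

$0.33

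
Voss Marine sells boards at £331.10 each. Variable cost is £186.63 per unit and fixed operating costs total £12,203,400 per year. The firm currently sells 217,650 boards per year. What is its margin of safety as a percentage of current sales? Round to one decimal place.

Contribution margin per unit = £331.10 − £186.63 = £144.47. Break-even units = £12,203,400 ÷ £144.47 = 84,470.13; break-even revenue = 84,470.13 × £331.10 = £27,968,060.77.
Current sales = 217,650 × £331.10 = £72,063,915.00.
Margin of safety = (£72,063,915.00 − £27,968,060.77) ÷ £72,063,915.00 = 61.2%.

61.2%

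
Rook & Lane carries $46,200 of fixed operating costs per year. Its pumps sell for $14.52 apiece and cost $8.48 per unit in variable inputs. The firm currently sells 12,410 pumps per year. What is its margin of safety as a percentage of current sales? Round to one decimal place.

Unit CM = price − variable cost = $14.52 − $8.48 = $6.04. Break-even units = $46,200 ÷ $6.04 = 7,649.01; break-even revenue = 7,649.01 × $14.52 = $111,063.58.
Current sales = 12,410 × $14.52 = $180,193.20.
Margin of safety = ($180,193.20 − $111,063.58) ÷ $180,193.20 = 38.4%.

38.4%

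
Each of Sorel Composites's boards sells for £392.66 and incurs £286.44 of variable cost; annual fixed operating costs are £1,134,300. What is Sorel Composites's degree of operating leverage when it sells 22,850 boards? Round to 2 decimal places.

1.88

Contribution at this volume is 22,850 × £106.22 = £2,427,127.00.
Subtracting fixed costs: EBIT = £2,427,127.00 − £1,134,300 = £1,292,827.00.
DOL = contribution ÷ EBIT = £2,427,127.00 ÷ £1,292,827.00 = 1.8774.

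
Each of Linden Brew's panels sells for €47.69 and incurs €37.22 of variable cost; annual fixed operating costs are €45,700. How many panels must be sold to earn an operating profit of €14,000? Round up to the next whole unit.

5,703 panels

Unit CM = price − variable cost = €47.69 − €37.22 = €10.47.
Units = (FC + target) / CM = (€45,700 + €14,000) / €10.47 = 5,702.01, so 5,703 panels.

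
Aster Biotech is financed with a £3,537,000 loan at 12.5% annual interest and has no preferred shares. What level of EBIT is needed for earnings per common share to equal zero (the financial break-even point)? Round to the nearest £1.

Annual interest = 12.5% × £3,537,000 = £442,125.00.
Without preferred stock the financial break-even is simply EBIT = interest = £442,125.00.

£442,125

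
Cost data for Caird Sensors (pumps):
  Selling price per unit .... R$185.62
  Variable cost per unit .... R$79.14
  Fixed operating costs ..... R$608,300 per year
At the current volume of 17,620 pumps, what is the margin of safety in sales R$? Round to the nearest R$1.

R$2,210,213

Contribution margin per unit = R$185.62 − R$79.14 = R$106.48. Break-even units = R$608,300 ÷ R$106.48 = 5,712.81; break-even revenue = 5,712.81 × R$185.62 = R$1,060,411.78.
Actual sales revenue = 17,620 × R$185.62 = R$3,270,624.40.
Margin of safety = R$3,270,624.40 − R$1,060,411.78 = R$2,210,213.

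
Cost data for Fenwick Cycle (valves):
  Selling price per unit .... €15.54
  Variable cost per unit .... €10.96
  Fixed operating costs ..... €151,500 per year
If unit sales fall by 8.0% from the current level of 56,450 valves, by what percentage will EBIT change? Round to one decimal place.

At 56,450 units, contribution = 56,450 × €4.58 = €258,541.00.
EBIT = €258,541.00 − €151,500 = €107,041.00.
Degree of operating leverage = €258,541.00 / €107,041.00 = 2.4153.
%ΔEBIT = DOL × %ΔSales = 2.4153 × -8.0% = -19.3%.

-19.3%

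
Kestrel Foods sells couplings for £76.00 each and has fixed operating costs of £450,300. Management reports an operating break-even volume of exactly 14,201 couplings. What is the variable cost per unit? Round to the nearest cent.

£44.29

At break-even, FC = Q × (P − VC), so P − VC = £450,300 ÷ 14,201 = £31.7090.
Variable cost per unit = £76.00 − £31.7090 = £44.29.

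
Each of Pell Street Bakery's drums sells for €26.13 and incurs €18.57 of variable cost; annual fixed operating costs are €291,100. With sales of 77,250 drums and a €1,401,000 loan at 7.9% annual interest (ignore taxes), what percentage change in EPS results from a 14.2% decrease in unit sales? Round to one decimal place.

Contribution at this volume is 77,250 × €7.56 = €584,010.00.
Operating income = contribution − fixed costs = €584,010.00 − €291,100 = €292,910.00.
Interest = €110,679.00, so EBIT − I = €182,231.00.
DCL = total CM / (EBIT − I) = €584,010.00 / €182,231.00 = 3.2048.
EPS therefore changes by 3.2048 × (-14.2%) = -45.5%.

-45.5%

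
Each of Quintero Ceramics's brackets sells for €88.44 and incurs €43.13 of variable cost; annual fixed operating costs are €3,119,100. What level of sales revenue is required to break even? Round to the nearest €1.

CM per unit = €88.44 − €43.13 = €45.31; CM ratio = €45.31 / €88.44 = 0.5123.
Break-even sales = FC ÷ CM ratio = €3,119,100 × €88.44 / €45.31 = €6,088,131.

€6,088,131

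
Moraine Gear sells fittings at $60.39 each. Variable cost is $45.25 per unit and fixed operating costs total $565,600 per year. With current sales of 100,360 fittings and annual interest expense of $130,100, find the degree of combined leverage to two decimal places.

Total contribution margin = 100,360 × $15.14 = $1,519,450.40.
Subtracting fixed costs: EBIT = $1,519,450.40 − $565,600 = $953,850.40. Interest = $130,100.00, so EBIT − I = $823,750.40.
Degree of total leverage = total CM / (EBIT − interest) = $1,519,450.40 / $823,750.40 = 1.8446.

1.84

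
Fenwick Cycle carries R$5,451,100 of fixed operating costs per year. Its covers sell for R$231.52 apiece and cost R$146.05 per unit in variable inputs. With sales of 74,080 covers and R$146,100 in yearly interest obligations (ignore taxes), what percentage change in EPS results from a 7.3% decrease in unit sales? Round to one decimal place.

-62.9%

Total contribution margin = 74,080 × R$85.47 = R$6,331,617.60.
EBIT = R$6,331,617.60 − R$5,451,100 = R$880,517.60.
After interest of R$146,100.00, pre-tax earnings = R$734,417.60.
DCL = total CM / (EBIT − I) = R$6,331,617.60 / R$734,417.60 = 8.6213.
EPS therefore changes by 8.6213 × (-7.3%) = -62.9%.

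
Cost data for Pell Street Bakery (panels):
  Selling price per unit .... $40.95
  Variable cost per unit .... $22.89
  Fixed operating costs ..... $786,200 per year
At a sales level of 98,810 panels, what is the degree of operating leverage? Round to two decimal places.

At 98,810 units, contribution = 98,810 × $18.06 = $1,784,508.60.
EBIT = $1,784,508.60 − $786,200 = $998,308.60.
So DOL = total CM / EBIT = $1,784,508.60 / $998,308.60 = 1.7875.

1.79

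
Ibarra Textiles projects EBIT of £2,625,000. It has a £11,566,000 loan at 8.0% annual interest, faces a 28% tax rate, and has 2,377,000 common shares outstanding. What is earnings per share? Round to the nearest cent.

£0.51

Pre-tax income = £2,625,000 − £925,280.00 = £1,699,720.00.
After tax at 28%: net income = £1,699,720.00 × 0.72 = £1,223,798.40.
Per share: £1,223,798.40 / 2,377,000 shares = £0.51.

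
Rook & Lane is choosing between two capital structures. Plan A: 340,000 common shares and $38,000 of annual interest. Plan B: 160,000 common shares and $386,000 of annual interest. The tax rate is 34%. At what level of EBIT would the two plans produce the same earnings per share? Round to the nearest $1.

Set EPS_A = EPS_B: (EBIT − $38,000)(1 − 0.34) ÷ 340,000 = (EBIT − $386,000)(1 − 0.34) ÷ 160,000.
The (1 − t) factor cancels: (EBIT − 38,000) × 160,000 = (EBIT − 386,000) × 340,000.
Solving, EBIT = (386,000·340,000 − 38,000·160,000) / (340,000 − 160,000) = 125,160,000,000 / 180,000 = 695,333.33.

$695,333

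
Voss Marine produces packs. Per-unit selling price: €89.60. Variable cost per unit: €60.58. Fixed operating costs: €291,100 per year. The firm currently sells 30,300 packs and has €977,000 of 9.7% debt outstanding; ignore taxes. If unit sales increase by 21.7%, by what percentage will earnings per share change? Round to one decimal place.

+38.7%

At 30,300 units, contribution = 30,300 × €29.02 = €879,306.00.
EBIT = €879,306.00 − €291,100 = €588,206.00.
Interest = €94,769.00, so EBIT − I = €493,437.00.
Degree of combined leverage = contribution ÷ (EBIT − I) = €879,306.00 ÷ €493,437.00 = 1.7820.
EPS therefore changes by 1.7820 × (+21.7%) = +38.7%.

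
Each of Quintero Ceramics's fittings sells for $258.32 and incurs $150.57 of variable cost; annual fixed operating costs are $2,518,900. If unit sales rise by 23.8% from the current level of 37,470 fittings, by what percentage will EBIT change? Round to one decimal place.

Contribution at this volume is 37,470 × $107.75 = $4,037,392.50.
Subtracting fixed costs: EBIT = $4,037,392.50 − $2,518,900 = $1,518,492.50.
DOL = contribution ÷ EBIT = $4,037,392.50 ÷ $1,518,492.50 = 2.6588.
So EBIT moves 2.6588 × (+23.8%) = +63.3%.

+63.3%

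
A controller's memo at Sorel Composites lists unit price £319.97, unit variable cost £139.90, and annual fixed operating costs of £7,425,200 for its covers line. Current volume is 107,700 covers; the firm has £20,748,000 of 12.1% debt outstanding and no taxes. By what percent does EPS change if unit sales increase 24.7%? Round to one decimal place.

Total contribution margin = 107,700 × £180.07 = £19,393,539.00.
EBIT = £19,393,539.00 − £7,425,200 = £11,968,339.00.
Interest = £2,510,508.00, so EBIT − I = £9,457,831.00.
DCL = total CM / (EBIT − I) = £19,393,539.00 / £9,457,831.00 = 2.0505.
%ΔEPS = DCL × %ΔSales = 2.0505 × +24.7% = +50.6%.

+50.6%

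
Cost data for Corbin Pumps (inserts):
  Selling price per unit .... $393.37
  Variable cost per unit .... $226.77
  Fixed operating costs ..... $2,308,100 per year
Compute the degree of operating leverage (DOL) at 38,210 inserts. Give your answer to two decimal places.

1.57

Total contribution margin = 38,210 × $166.60 = $6,365,786.00.
Operating income = contribution − fixed costs = $6,365,786.00 − $2,308,100 = $4,057,686.00.
DOL = contribution ÷ EBIT = $6,365,786.00 ÷ $4,057,686.00 = 1.5688.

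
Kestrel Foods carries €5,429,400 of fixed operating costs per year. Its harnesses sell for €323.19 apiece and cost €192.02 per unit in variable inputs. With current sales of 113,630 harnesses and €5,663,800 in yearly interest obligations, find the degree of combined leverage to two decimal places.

3.91

Total contribution margin = 113,630 × €131.17 = €14,904,847.10.
Operating income = contribution − fixed costs = €14,904,847.10 − €5,429,400 = €9,475,447.10. Interest = €5,663,800.00, so EBIT − I = €3,811,647.10.
DCL = contribution ÷ (EBIT − I) = €14,904,847.10 ÷ €3,811,647.10 = 3.9103.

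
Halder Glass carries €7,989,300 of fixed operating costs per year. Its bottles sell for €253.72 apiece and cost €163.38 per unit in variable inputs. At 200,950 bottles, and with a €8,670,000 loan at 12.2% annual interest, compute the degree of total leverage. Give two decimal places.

Total contribution margin = 200,950 × €90.34 = €18,153,823.00.
EBIT = €18,153,823.00 − €7,989,300 = €10,164,523.00. Interest = €1,057,740.00.
DOL = €18,153,823.00 ÷ €10,164,523.00 = 1.7860; DFL = €10,164,523.00 ÷ €9,106,783.00 = 1.1161.
Combined leverage = 1.7860 × 1.1161 = 1.9934.

1.99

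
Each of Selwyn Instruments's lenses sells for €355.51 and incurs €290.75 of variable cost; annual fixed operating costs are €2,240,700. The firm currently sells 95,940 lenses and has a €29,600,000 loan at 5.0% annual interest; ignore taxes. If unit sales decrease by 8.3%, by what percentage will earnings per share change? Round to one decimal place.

-20.7%

At 95,940 units, contribution = 95,940 × €64.76 = €6,213,074.40.
Subtracting fixed costs: EBIT = €6,213,074.40 − €2,240,700 = €3,972,374.40.
Interest = €1,480,000.00, so EBIT − I = €2,492,374.40.
Degree of combined leverage = contribution ÷ (EBIT − I) = €6,213,074.40 ÷ €2,492,374.40 = 2.4928.
%ΔEPS = DCL × %ΔSales = 2.4928 × -8.3% = -20.7%.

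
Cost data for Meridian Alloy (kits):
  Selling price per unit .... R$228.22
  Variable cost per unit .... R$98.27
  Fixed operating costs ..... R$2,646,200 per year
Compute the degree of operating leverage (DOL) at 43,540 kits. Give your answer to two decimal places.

Contribution at this volume is 43,540 × R$129.95 = R$5,658,023.00.
EBIT = R$5,658,023.00 − R$2,646,200 = R$3,011,823.00.
Degree of operating leverage = R$5,658,023.00 / R$3,011,823.00 = 1.8786.

1.88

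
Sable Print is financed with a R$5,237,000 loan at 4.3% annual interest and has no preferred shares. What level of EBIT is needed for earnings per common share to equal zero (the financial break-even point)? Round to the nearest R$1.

Annual interest = 4.3% × R$5,237,000 = R$225,191.00.
With no preferred dividends, EPS = 0 when EBIT exactly covers interest, so the financial break-even EBIT is R$225,191.00.

R$225,191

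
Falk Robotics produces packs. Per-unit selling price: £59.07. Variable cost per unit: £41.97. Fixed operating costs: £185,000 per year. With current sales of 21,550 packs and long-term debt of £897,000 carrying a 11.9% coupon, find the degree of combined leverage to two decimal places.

4.80

Total contribution margin = 21,550 × £17.10 = £368,505.00.
Subtracting fixed costs: EBIT = £368,505.00 − £185,000 = £183,505.00. Interest = £106,743.00, so EBIT − I = £76,762.00.
DCL = contribution ÷ (EBIT − I) = £368,505.00 ÷ £76,762.00 = 4.8006.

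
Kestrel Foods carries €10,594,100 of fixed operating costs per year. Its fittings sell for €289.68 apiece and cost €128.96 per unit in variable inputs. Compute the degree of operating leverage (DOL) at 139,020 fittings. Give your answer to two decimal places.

1.90

Total contribution margin = 139,020 × €160.72 = €22,343,294.40.
EBIT = €22,343,294.40 − €10,594,100 = €11,749,194.40.
DOL = contribution ÷ EBIT = €22,343,294.40 ÷ €11,749,194.40 = 1.9017.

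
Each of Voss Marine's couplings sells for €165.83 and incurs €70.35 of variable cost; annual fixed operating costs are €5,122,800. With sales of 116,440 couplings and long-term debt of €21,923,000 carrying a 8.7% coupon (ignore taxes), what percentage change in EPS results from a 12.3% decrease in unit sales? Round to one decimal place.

-33.5%

At 116,440 units, contribution = 116,440 × €95.48 = €11,117,691.20.
Operating income = contribution − fixed costs = €11,117,691.20 − €5,122,800 = €5,994,891.20.
Interest = €1,907,301.00, so EBIT − I = €4,087,590.20.
DCL = total CM / (EBIT − I) = €11,117,691.20 / €4,087,590.20 = 2.7199.
%ΔEPS = DCL × %ΔSales = 2.7199 × -12.3% = -33.5%.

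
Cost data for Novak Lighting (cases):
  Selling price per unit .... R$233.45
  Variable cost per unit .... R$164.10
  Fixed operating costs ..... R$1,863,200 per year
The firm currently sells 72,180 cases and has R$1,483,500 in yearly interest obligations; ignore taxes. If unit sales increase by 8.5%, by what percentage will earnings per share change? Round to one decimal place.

+25.6%

Contribution at this volume is 72,180 × R$69.35 = R$5,005,683.00.
Operating income = contribution − fixed costs = R$5,005,683.00 − R$1,863,200 = R$3,142,483.00.
Interest = R$1,483,500.00, so EBIT − I = R$1,658,983.00.
Degree of combined leverage = contribution ÷ (EBIT − I) = R$5,005,683.00 ÷ R$1,658,983.00 = 3.0173.
%ΔEPS = DCL × %ΔSales = 3.0173 × +8.5% = +25.6%.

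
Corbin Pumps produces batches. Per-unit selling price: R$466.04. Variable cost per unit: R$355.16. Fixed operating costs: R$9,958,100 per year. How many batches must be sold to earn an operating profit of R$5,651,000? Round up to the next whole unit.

Unit CM = price − variable cost = R$466.04 − R$355.16 = R$110.88.
Units = (FC + target) / CM = (R$9,958,100 + R$5,651,000) / R$110.88 = 140,774.71, so 140,775 batches.

140,775 batches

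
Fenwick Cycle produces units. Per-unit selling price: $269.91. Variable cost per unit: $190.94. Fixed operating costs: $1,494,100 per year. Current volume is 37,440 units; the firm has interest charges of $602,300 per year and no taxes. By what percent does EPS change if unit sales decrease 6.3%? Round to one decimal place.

Contribution at this volume is 37,440 × $78.97 = $2,956,636.80.
Operating income = contribution − fixed costs = $2,956,636.80 − $1,494,100 = $1,462,536.80.
Interest = $602,300.00, so EBIT − I = $860,236.80.
DCL = total CM / (EBIT − I) = $2,956,636.80 / $860,236.80 = 3.4370.
%ΔEPS = DCL × %ΔSales = 3.4370 × -6.3% = -21.7%.

-21.7%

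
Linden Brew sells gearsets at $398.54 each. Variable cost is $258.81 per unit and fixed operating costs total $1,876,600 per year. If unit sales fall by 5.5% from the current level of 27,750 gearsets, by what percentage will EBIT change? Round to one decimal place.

-10.7%

Contribution at this volume is 27,750 × $139.73 = $3,877,507.50.
EBIT = $3,877,507.50 − $1,876,600 = $2,000,907.50.
DOL = contribution ÷ EBIT = $3,877,507.50 ÷ $2,000,907.50 = 1.9379.
%ΔEBIT = DOL × %ΔSales = 1.9379 × -5.5% = -10.7%.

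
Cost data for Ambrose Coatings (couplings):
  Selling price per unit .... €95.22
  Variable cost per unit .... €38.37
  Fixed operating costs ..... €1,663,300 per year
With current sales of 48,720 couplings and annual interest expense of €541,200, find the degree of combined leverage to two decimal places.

4.90

Total contribution margin = 48,720 × €56.85 = €2,769,732.00.
EBIT = €2,769,732.00 − €1,663,300 = €1,106,432.00. Interest = €541,200.00, so EBIT − I = €565,232.00.
Degree of total leverage = total CM / (EBIT − interest) = €2,769,732.00 / €565,232.00 = 4.9002.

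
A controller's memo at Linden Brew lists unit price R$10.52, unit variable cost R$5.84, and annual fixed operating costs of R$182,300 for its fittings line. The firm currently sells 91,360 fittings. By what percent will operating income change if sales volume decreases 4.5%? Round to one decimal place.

Total contribution margin = 91,360 × R$4.68 = R$427,564.80.
Subtracting fixed costs: EBIT = R$427,564.80 − R$182,300 = R$245,264.80.
So DOL = total CM / EBIT = R$427,564.80 / R$245,264.80 = 1.7433.
So EBIT moves 1.7433 × (-4.5%) = -7.8%.

-7.8%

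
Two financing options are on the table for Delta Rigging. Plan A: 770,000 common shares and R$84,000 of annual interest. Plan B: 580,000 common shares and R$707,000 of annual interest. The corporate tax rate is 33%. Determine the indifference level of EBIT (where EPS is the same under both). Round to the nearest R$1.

Set EPS_A = EPS_B: (EBIT − R$84,000)(1 − 0.33) ÷ 770,000 = (EBIT − R$707,000)(1 − 0.33) ÷ 580,000.
The (1 − t) factor cancels: (EBIT − 84,000) × 580,000 = (EBIT − 707,000) × 770,000.
EBIT × (770,000 − 580,000) = 707,000 × 770,000 − 84,000 × 580,000 = 495,670,000,000, so EBIT = 495,670,000,000 ÷ 190,000 = 2,608,789.47.

R$2,608,789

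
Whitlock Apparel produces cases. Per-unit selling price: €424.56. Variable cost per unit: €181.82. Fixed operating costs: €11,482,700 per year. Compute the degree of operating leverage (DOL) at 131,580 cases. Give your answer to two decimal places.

Total contribution margin = 131,580 × €242.74 = €31,939,729.20.
Operating income = contribution − fixed costs = €31,939,729.20 − €11,482,700 = €20,457,029.20.
So DOL = total CM / EBIT = €31,939,729.20 / €20,457,029.20 = 1.5613.

1.56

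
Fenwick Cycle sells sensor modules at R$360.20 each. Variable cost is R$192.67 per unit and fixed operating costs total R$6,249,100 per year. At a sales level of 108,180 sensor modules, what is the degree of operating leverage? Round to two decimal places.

Total contribution margin = 108,180 × R$167.53 = R$18,123,395.40.
Operating income = contribution − fixed costs = R$18,123,395.40 − R$6,249,100 = R$11,874,295.40.
So DOL = total CM / EBIT = R$18,123,395.40 / R$11,874,295.40 = 1.5263.

1.53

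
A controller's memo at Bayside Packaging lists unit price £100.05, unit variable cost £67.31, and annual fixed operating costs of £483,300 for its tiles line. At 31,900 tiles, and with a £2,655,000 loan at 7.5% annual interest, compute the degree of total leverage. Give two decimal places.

2.89

Total contribution margin = 31,900 × £32.74 = £1,044,406.00.
Operating income = contribution − fixed costs = £1,044,406.00 − £483,300 = £561,106.00. Interest = £199,125.00.
DOL = £1,044,406.00 ÷ £561,106.00 = 1.8613; DFL = £561,106.00 ÷ £361,981.00 = 1.5501.
DCL = DOL × DFL = 1.8613 × 1.5501 = 2.8852.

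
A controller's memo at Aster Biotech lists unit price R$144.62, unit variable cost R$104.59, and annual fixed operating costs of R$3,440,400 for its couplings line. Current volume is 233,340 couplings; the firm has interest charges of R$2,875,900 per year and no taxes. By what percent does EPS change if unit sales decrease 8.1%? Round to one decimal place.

Total contribution margin = 233,340 × R$40.03 = R$9,340,600.20.
Operating income = contribution − fixed costs = R$9,340,600.20 − R$3,440,400 = R$5,900,200.20.
After interest of R$2,875,900.00, pre-tax earnings = R$3,024,300.20.
DCL = total CM / (EBIT − I) = R$9,340,600.20 / R$3,024,300.20 = 3.0885.
%ΔEPS = DCL × %ΔSales = 3.0885 × -8.1% = -25.0%.

-25.0%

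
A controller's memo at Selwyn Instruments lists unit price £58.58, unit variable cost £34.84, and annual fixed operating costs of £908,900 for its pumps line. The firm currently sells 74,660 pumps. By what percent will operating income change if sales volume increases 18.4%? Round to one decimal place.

+37.8%

Total contribution margin = 74,660 × £23.74 = £1,772,428.40.
Subtracting fixed costs: EBIT = £1,772,428.40 − £908,900 = £863,528.40.
Degree of operating leverage = £1,772,428.40 / £863,528.40 = 2.0525.
So EBIT moves 2.0525 × (+18.4%) = +37.8%.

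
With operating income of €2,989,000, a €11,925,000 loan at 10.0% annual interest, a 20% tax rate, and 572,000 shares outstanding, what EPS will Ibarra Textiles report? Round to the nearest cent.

€2.51

Interest = €1,192,500.00, so EBT = €2,989,000 − €1,192,500.00 = €1,796,500.00.
After tax at 20%: net income = €1,796,500.00 × 0.80 = €1,437,200.00.
EPS = €1,437,200.00 ÷ 572,000 = €2.51.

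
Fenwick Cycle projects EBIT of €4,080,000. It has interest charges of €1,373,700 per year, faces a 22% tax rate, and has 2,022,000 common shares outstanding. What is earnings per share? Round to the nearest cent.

Interest = €1,373,700.00, so EBT = €4,080,000 − €1,373,700.00 = €2,706,300.00.
After tax at 22%: net income = €2,706,300.00 × 0.78 = €2,110,914.00.
Per share: €2,110,914.00 / 2,022,000 shares = €1.04.

€1.04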